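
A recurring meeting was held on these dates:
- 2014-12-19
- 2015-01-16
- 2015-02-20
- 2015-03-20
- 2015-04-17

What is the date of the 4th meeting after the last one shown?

2015-08-21

These are Fridays at 28- or 35-day spacing (28, 35, 28, 28).
The pattern: 3rd Friday of the month.
May 2015 — 3rd Friday is 2015-05-15.
3rd Friday of June 2015: 2015-06-19.
July 2015 — 3rd Friday is 2015-07-17.
August 2015 — 3rd Friday is 2015-08-21.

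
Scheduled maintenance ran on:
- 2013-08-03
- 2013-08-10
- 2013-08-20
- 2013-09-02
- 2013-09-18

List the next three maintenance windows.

Gaps: 7, 10, 13, 16 days — each gap is 3 larger than the previous one.
Next gap: 19 days. 2013-09-18 + 19 days = 2013-10-07.
Next gap: 22 days. 2013-10-07 + 22 days = 2013-10-29.
Next gap: 25 days. 2013-10-29 + 25 days = 2013-11-23.

2013-10-07, 2013-10-29, 2013-11-23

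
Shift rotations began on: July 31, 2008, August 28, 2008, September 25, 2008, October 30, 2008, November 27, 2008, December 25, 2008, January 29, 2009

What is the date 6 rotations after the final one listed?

July 30, 2009

All Thursdays; the gaps (28, 28, 35, 28, 28, 35) vary with month length.
This is the last Thursday of each month.
Last Thursday of February 2009: February 26, 2009.
March 2009 ends with Thursday March 26, 2009.
April 2009 ends with Thursday April 30, 2009.
Last Thursday of May 2009: May 28, 2009.
June 2009 ends with Thursday June 25, 2009.
Last Thursday of July 2009: July 30, 2009.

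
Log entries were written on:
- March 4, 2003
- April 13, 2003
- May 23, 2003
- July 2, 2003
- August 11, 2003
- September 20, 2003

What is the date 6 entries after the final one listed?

May 17, 2004

Gaps between consecutive events: 40, 40, 40, 40, 40 days — a constant 40-day interval.
September 20, 2003 + 40 days = October 30, 2003.
October 30, 2003 + 40 days = December 9, 2003.
December 9, 2003 + 40 days = January 18, 2004.
January 18, 2004 + 40 days = February 27, 2004.
February 27, 2004 + 40 days = April 7, 2004.
April 7, 2004 + 40 days = May 17, 2004.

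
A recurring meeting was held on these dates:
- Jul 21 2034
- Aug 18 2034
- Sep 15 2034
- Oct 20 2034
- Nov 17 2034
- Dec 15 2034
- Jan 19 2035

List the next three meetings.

All dates are Fridays, 28, 28, 35, 28, 28, 35 days apart.
Specifically, the 3rd Friday of each month.
3rd Friday of February 2035: Feb 16 2035.
March 2035 — 3rd Friday is Mar 16 2035.
3rd Friday of April 2035: Apr 20 2035.

Feb 16 2035, Mar 16 2035, Apr 20 2035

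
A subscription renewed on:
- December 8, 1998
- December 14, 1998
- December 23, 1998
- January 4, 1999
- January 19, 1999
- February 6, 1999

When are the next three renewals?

February 27, 1999; March 23, 1999; April 19, 1999

Intervals are 6, 9, 12, 15, 18 days — an arithmetic progression with common difference 3.
Next gap: 21 days. February 6, 1999 + 21 days = February 27, 1999.
Next gap: 24 days. February 27, 1999 + 24 days = March 23, 1999.
Next gap: 27 days. March 23, 1999 + 27 days = April 19, 1999.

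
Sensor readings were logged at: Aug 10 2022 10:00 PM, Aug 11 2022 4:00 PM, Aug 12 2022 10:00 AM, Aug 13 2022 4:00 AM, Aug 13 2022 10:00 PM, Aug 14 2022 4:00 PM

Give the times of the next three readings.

The interval is a steady 18 hours (18, 18, 18, 18, 18).
Aug 14 2022 4:00 PM + 18 h = Aug 15 2022 10:00 AM.
Aug 15 2022 10:00 AM + 18 h = Aug 16 2022 4:00 AM.
Aug 16 2022 4:00 AM + 18 h = Aug 16 2022 10:00 PM.

Aug 15 2022 10:00 AM, Aug 16 2022 4:00 AM, Aug 16 2022 10:00 PM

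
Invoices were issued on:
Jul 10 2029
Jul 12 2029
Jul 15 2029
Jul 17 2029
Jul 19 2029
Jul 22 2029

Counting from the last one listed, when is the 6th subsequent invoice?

The gap pattern 2, 3, 2, 2, 3 repeats every 3 events.
These are the Tuesdays, Thursdays and Sundays of each week.
Next Tuesday: Jul 24 2029.
The following Thursday is Jul 26 2029.
The following Sunday is Jul 29 2029.
The following Tuesday is Jul 31 2029.
Next Thursday: Aug 2 2029.
Next Sunday: Aug 5 2029.

Aug 5 2029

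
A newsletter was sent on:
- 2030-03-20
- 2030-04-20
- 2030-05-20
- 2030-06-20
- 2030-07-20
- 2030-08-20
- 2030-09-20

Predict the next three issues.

2030-10-20, 2030-11-20, 2030-12-20

Gaps: 31, 30, 31, 30, 31, 31 days — not constant. Every event is on the 20th of the month.
Pattern: the 20th of each month.
October 2030: 2030-10-20.
November 2030: 2030-11-20.
Next: December 2030 → 2030-12-20.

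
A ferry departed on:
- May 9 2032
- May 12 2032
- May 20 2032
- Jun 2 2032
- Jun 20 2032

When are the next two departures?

The spacing grows by 5 each time: 3, 8, 13, 18 days.
Next gap: 23 days. Jun 20 2032 + 23 days = Jul 13 2032.
Next gap: 28 days. Jul 13 2032 + 28 days = Aug 10 2032.

Jul 13 2032, Aug 10 2032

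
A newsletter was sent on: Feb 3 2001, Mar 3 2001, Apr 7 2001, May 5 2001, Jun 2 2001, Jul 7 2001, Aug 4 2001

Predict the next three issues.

These are Saturdays at 28- or 35-day spacing (28, 35, 28, 28, 35, 28).
The pattern: 1st Saturday of the month.
1st Saturday of September 2001: Sep 1 2001.
October 2001 — 1st Saturday is Oct 6 2001.
1st Saturday of November 2001: Nov 3 2001.

Sep 1 2001, Oct 6 2001, Nov 3 2001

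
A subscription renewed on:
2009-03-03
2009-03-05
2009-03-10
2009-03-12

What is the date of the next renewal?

The gap pattern 2, 5, 2 repeats every 2 events.
These are the Tuesdays and Thursdays of each week.
The following Tuesday is 2009-03-17.

2009-03-17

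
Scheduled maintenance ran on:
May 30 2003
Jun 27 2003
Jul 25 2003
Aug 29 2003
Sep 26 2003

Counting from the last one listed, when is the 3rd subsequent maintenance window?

Dec 26 2003

These are Fridays with 28, 28, 35, 28-day gaps.
Each is the final Friday of its month — May 30 2003 is past the 28th, so '4th Friday' doesn't fit.
Last Friday of October 2003: Oct 31 2003.
Last Friday of November 2003: Nov 28 2003.
December 2003 ends with Friday Dec 26 2003.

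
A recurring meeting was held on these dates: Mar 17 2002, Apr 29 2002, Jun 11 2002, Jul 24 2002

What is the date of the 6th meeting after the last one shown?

Apr 8 2003

Gaps between consecutive events: 43, 43, 43 days — a constant 43-day interval.
Jul 24 2002 + 43 days = Sep 5 2002.
Sep 5 2002 + 43 days = Oct 18 2002.
Oct 18 2002 + 43 days = Nov 30 2002.
Nov 30 2002 + 43 days = Jan 12 2003.
Jan 12 2003 + 43 days = Feb 24 2003.
Feb 24 2003 + 43 days = Apr 8 2003.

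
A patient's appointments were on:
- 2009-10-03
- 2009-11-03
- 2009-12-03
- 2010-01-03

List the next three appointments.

2010-02-03, 2010-03-03, 2010-04-03

Gaps: 31, 30, 31 days — not constant. Every event is on the 3rd of the month.
Pattern: the 3rd of each month.
Next: February 2010 → 2010-02-03.
March 2010: 2010-03-03.
Next: April 2010 → 2010-04-03.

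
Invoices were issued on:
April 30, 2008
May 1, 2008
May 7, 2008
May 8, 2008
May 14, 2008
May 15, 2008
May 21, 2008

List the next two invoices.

The gap pattern 1, 6, 1, 6, 1, 6 repeats every 2 events.
These are the Wednesdays and Thursdays of each week.
Next Thursday: May 22, 2008.
Next Wednesday: May 28, 2008.

May 22, 2008; May 28, 2008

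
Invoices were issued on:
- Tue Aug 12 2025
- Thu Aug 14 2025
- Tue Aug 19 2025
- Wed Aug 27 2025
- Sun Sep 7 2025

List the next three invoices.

Sun Sep 21 2025, Wed Oct 8 2025, Tue Oct 28 2025

Gaps: 2, 5, 8, 11 days — each gap is 3 larger than the previous one.
Next gap: 14 days. Sun Sep 7 2025 + 14 days = Sun Sep 21 2025.
Next gap: 17 days. Sun Sep 21 2025 + 17 days = Wed Oct 8 2025.
Next gap: 20 days. Wed Oct 8 2025 + 20 days = Tue Oct 28 2025.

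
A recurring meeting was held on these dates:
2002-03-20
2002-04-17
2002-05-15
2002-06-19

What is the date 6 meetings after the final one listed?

2002-12-18

All dates are Wednesdays, 28, 28, 35 days apart.
Specifically, the 3rd Wednesday of each month.
3rd Wednesday of July 2002: 2002-07-17.
August 2002 — 3rd Wednesday is 2002-08-21.
3rd Wednesday of September 2002: 2002-09-18.
October 2002 — 3rd Wednesday is 2002-10-16.
3rd Wednesday of November 2002: 2002-11-20.
December 2002 — 3rd Wednesday is 2002-12-18.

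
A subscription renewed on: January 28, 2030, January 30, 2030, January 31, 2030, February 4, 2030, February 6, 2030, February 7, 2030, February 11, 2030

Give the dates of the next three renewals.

February 13, 2030; February 14, 2030; February 18, 2030

Every event lands on a Monday or Wednesday or Thursday (gaps cycle 2, 1, 4, 2, 1, 4).
So the schedule is: every Monday, Wednesday and Thursday.
Next Wednesday: February 13, 2030.
The following Thursday is February 14, 2030.
Next Monday: February 18, 2030.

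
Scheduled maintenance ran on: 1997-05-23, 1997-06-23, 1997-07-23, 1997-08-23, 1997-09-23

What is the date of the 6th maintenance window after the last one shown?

1998-03-23

The day-of-month is always 23 (31, 30, 31, 31 days between events).
So this recurs on the 23rd of each month.
Next: October 1997 → 1997-10-23.
Next: November 1997 → 1997-11-23.
Next: December 1997 → 1997-12-23.
Next: January 1998 → 1998-01-23.
Next: February 1998 → 1998-02-23.
March 1998: 1998-03-23.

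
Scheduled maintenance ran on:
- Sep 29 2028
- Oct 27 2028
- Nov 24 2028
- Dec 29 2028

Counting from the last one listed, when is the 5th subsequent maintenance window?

May 25 2029

Every date is a Friday; gaps 28, 28, 35 days.
Each is the last Friday of its month (at least one falls on the 29th or later, ruling out '4th Friday').
January 2029 ends with Friday Jan 26 2029.
February 2029 ends with Friday Feb 23 2029.
March 2029 ends with Friday Mar 30 2029.
Last Friday of April 2029: Apr 27 2029.
May 2029 ends with Friday May 25 2029.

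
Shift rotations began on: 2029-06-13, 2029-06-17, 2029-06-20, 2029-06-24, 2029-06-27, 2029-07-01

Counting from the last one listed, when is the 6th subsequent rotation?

Every event lands on a Wednesday or Sunday (gaps cycle 4, 3, 4, 3, 4).
So the schedule is: every Wednesday and Sunday.
Next Wednesday: 2029-07-04.
Next Sunday: 2029-07-08.
Next Wednesday: 2029-07-11.
The following Sunday is 2029-07-15.
The following Wednesday is 2029-07-18.
The following Sunday is 2029-07-22.

2029-07-22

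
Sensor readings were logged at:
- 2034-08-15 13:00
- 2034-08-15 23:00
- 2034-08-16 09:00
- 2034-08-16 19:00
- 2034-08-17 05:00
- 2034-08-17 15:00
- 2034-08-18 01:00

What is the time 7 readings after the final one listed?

2034-08-20 23:00

Gaps: 10, 10, 10, 10, 10, 10 hours — each event is 10 hours after the previous one.
2034-08-18 01:00 + 10 h = 2034-08-18 11:00.
2034-08-18 11:00 + 10 h = 2034-08-18 21:00.
2034-08-18 21:00 + 10 h = 2034-08-19 07:00.
2034-08-19 07:00 + 10 h = 2034-08-19 17:00.
2034-08-19 17:00 + 10 h = 2034-08-20 03:00.
2034-08-20 03:00 + 10 h = 2034-08-20 13:00.
2034-08-20 13:00 + 10 h = 2034-08-20 23:00.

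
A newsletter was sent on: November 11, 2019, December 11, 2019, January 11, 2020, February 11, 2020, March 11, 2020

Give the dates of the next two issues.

Gaps: 30, 31, 31, 29 days — not constant. Every event is on the 11th of the month.
Pattern: the 11th of each month.
Next: April 2020 → April 11, 2020.
May 2020: May 11, 2020.

April 11, 2020; May 11, 2020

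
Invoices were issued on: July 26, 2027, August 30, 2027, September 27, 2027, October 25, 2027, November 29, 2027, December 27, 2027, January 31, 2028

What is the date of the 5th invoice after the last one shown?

June 26, 2028

These are Mondays with 35, 28, 28, 35, 28, 35-day gaps.
Each is the final Monday of its month — August 30, 2027 is past the 28th, so '4th Monday' doesn't fit.
Last Monday of February 2028: February 28, 2028.
Last Monday of March 2028: March 27, 2028.
Last Monday of April 2028: April 24, 2028.
May 2028 ends with Monday May 29, 2028.
Last Monday of June 2028: June 26, 2028.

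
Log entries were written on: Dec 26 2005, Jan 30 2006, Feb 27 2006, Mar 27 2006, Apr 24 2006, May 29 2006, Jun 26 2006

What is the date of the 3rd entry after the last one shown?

These are Mondays with 35, 28, 28, 28, 35, 28-day gaps.
Each is the final Monday of its month — Jan 30 2006 is past the 28th, so '4th Monday' doesn't fit.
Last Monday of July 2006: Jul 31 2006.
August 2006 ends with Monday Aug 28 2006.
Last Monday of September 2006: Sep 25 2006.

Sep 25 2006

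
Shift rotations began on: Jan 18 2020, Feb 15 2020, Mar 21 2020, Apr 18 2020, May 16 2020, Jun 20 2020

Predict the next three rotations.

Gaps: 28, 35, 28, 28, 35 days — a mix of 28 and 35. Every date is a Saturday.
Each is the 3rd Saturday of its month.
July 2020 — 3rd Saturday is Jul 18 2020.
August 2020 — 3rd Saturday is Aug 15 2020.
3rd Saturday of September 2020: Sep 19 2020.

Jul 18 2020, Aug 15 2020, Sep 19 2020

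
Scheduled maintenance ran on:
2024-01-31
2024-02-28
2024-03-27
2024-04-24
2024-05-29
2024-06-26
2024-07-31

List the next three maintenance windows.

2024-08-28, 2024-09-25, 2024-10-30

All Wednesdays; the gaps (28, 28, 28, 35, 28, 35) vary with month length.
This is the last Wednesday of each month.
Last Wednesday of August 2024: 2024-08-28.
Last Wednesday of September 2024: 2024-09-25.
October 2024 ends with Wednesday 2024-10-30.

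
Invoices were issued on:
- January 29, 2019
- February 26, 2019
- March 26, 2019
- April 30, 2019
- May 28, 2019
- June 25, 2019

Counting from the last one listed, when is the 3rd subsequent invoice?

These are Tuesdays with 28, 28, 35, 28, 28-day gaps.
Each is the final Tuesday of its month — January 29, 2019 is past the 28th, so '4th Tuesday' doesn't fit.
July 2019 ends with Tuesday July 30, 2019.
August 2019 ends with Tuesday August 27, 2019.
September 2019 ends with Tuesday September 24, 2019.

September 24, 2019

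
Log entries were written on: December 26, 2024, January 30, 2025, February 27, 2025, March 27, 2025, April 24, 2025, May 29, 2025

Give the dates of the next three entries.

June 26, 2025; July 31, 2025; August 28, 2025

These are Thursdays with 35, 28, 28, 28, 35-day gaps.
Each is the final Thursday of its month — January 30, 2025 is past the 28th, so '4th Thursday' doesn't fit.
Last Thursday of June 2025: June 26, 2025.
Last Thursday of July 2025: July 31, 2025.
Last Thursday of August 2025: August 28, 2025.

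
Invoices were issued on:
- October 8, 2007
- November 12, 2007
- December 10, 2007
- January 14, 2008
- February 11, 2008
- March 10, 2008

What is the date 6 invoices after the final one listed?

September 8, 2008

All dates are Mondays, 35, 28, 35, 28, 28 days apart.
Specifically, the 2nd Monday of each month.
April 2008 — 2nd Monday is April 14, 2008.
2nd Monday of May 2008: May 12, 2008.
June 2008 — 2nd Monday is June 9, 2008.
July 2008 — 2nd Monday is July 14, 2008.
2nd Monday of August 2008: August 11, 2008.
September 2008 — 2nd Monday is September 8, 2008.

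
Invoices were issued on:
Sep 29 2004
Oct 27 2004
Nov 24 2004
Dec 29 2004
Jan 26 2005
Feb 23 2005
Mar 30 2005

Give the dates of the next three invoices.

Every date is a Wednesday; gaps 28, 28, 35, 28, 28, 35 days.
Each is the last Wednesday of its month (at least one falls on the 29th or later, ruling out '4th Wednesday').
Last Wednesday of April 2005: Apr 27 2005.
May 2005 ends with Wednesday May 25 2005.
Last Wednesday of June 2005: Jun 29 2005.

Apr 27 2005, May 25 2005, Jun 29 2005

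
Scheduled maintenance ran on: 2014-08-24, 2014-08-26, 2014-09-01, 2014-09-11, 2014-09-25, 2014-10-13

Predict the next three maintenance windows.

2014-11-04, 2014-11-30, 2014-12-30

Gaps: 2, 6, 10, 14, 18 days — each gap is 4 larger than the previous one.
Next gap: 22 days. 2014-10-13 + 22 days = 2014-11-04.
Next gap: 26 days. 2014-11-04 + 26 days = 2014-11-30.
Next gap: 30 days. 2014-11-30 + 30 days = 2014-12-30.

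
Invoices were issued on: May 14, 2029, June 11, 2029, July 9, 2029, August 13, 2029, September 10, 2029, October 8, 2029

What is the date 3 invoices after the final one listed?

Gaps: 28, 28, 35, 28, 28 days — a mix of 28 and 35. Every date is a Monday.
Each is the 2nd Monday of its month.
2nd Monday of November 2029: November 12, 2029.
December 2029 — 2nd Monday is December 10, 2029.
2nd Monday of January 2030: January 14, 2030.

January 14, 2030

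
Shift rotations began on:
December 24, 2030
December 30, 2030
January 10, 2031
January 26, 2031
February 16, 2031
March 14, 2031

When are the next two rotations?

Gaps: 6, 11, 16, 21, 26 days — each gap is 5 larger than the previous one.
Next gap: 31 days. March 14, 2031 + 31 days = April 14, 2031.
Next gap: 36 days. April 14, 2031 + 36 days = May 20, 2031.

April 14, 2031; May 20, 2031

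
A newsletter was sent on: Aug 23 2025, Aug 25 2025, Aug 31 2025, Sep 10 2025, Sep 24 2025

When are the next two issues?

Oct 12 2025, Nov 3 2025

The spacing grows by 4 each time: 2, 6, 10, 14 days.
Next gap: 18 days. Sep 24 2025 + 18 days = Oct 12 2025.
Next gap: 22 days. Oct 12 2025 + 22 days = Nov 3 2025.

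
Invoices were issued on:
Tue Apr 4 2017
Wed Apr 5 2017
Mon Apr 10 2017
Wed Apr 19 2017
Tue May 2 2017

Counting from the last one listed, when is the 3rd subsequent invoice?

Tue Jul 4 2017

The spacing grows by 4 each time: 1, 5, 9, 13 days.
Next gap: 17 days. Tue May 2 2017 + 17 days = Fri May 19 2017.
Next gap: 21 days. Fri May 19 2017 + 21 days = Fri Jun 9 2017.
Next gap: 25 days. Fri Jun 9 2017 + 25 days = Tue Jul 4 2017.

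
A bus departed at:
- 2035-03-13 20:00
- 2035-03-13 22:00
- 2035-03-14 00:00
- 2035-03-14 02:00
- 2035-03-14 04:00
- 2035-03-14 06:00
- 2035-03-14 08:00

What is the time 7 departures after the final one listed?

2035-03-14 22:00

Spacing: 2, 2, 2, 2, 2, 2 h — constant 2 h.
2035-03-14 08:00 + 2 h = 2035-03-14 10:00.
2035-03-14 10:00 + 2 h = 2035-03-14 12:00.
2035-03-14 12:00 + 2 h = 2035-03-14 14:00.
2035-03-14 14:00 + 2 h = 2035-03-14 16:00.
2035-03-14 16:00 + 2 h = 2035-03-14 18:00.
2035-03-14 18:00 + 2 h = 2035-03-14 20:00.
2035-03-14 20:00 + 2 h = 2035-03-14 22:00.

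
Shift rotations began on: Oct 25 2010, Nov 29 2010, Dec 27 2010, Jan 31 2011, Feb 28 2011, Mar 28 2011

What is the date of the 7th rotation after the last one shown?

Oct 31 2011

Every date is a Monday; gaps 35, 28, 35, 28, 28 days.
Each is the last Monday of its month (at least one falls on the 29th or later, ruling out '4th Monday').
Last Monday of April 2011: Apr 25 2011.
Last Monday of May 2011: May 30 2011.
June 2011 ends with Monday Jun 27 2011.
Last Monday of July 2011: Jul 25 2011.
Last Monday of August 2011: Aug 29 2011.
September 2011 ends with Monday Sep 26 2011.
October 2011 ends with Monday Oct 31 2011.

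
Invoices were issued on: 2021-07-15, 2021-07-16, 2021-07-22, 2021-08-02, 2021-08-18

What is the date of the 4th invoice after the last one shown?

2021-12-10

Intervals are 1, 6, 11, 16 days — an arithmetic progression with common difference 5.
Next gap: 21 days. 2021-08-18 + 21 days = 2021-09-08.
Next gap: 26 days. 2021-09-08 + 26 days = 2021-10-04.
Next gap: 31 days. 2021-10-04 + 31 days = 2021-11-04.
Next gap: 36 days. 2021-11-04 + 36 days = 2021-12-10.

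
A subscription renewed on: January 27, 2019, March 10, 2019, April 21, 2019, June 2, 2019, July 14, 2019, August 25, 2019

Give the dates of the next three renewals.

Gaps between consecutive events: 42, 42, 42, 42, 42 days — a constant 42-day interval.
August 25, 2019 + 42 days = October 6, 2019.
October 6, 2019 + 42 days = November 17, 2019.
November 17, 2019 + 42 days = December 29, 2019.

October 6, 2019; November 17, 2019; December 29, 2019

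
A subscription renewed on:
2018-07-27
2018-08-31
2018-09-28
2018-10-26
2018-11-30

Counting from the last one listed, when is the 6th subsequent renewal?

2019-05-31

These are Fridays with 35, 28, 28, 35-day gaps.
Each is the final Friday of its month — 2018-08-31 is past the 28th, so '4th Friday' doesn't fit.
Last Friday of December 2018: 2018-12-28.
Last Friday of January 2019: 2019-01-25.
Last Friday of February 2019: 2019-02-22.
March 2019 ends with Friday 2019-03-29.
April 2019 ends with Friday 2019-04-26.
May 2019 ends with Friday 2019-05-31.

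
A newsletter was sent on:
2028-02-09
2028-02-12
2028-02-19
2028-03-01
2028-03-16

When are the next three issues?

2028-04-04, 2028-04-27, 2028-05-24

Gaps: 3, 7, 11, 15 days — each gap is 4 larger than the previous one.
Next gap: 19 days. 2028-03-16 + 19 days = 2028-04-04.
Next gap: 23 days. 2028-04-04 + 23 days = 2028-04-27.
Next gap: 27 days. 2028-04-27 + 27 days = 2028-05-24.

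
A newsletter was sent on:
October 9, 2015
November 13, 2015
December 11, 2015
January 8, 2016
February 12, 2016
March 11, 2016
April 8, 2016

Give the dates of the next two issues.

May 13, 2016; June 10, 2016

These are Fridays at 28- or 35-day spacing (35, 28, 28, 35, 28, 28).
The pattern: 2nd Friday of the month.
2nd Friday of May 2016: May 13, 2016.
June 2016 — 2nd Friday is June 10, 2016.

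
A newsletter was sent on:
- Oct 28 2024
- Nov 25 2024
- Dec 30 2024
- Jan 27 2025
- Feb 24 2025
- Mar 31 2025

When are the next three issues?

These are Mondays with 28, 35, 28, 28, 35-day gaps.
Each is the final Monday of its month — Dec 30 2024 is past the 28th, so '4th Monday' doesn't fit.
Last Monday of April 2025: Apr 28 2025.
May 2025 ends with Monday May 26 2025.
Last Monday of June 2025: Jun 30 2025.

Apr 28 2025, May 26 2025, Jun 30 2025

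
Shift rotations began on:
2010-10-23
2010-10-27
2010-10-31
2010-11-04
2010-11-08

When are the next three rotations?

The spacing is 4, 4, 4, 4 days — always 4 days.
2010-11-08 + 4 days = 2010-11-12.
2010-11-12 + 4 days = 2010-11-16.
2010-11-16 + 4 days = 2010-11-20.

2010-11-12, 2010-11-16, 2010-11-20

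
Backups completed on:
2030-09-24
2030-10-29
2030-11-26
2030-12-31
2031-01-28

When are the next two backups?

2031-02-25, 2031-03-25

These are Tuesdays with 35, 28, 35, 28-day gaps.
Each is the final Tuesday of its month — 2030-10-29 is past the 28th, so '4th Tuesday' doesn't fit.
Last Tuesday of February 2031: 2031-02-25.
Last Tuesday of March 2031: 2031-03-25.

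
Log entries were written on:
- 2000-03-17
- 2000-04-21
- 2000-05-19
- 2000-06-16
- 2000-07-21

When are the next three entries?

Gaps: 35, 28, 28, 35 days — a mix of 28 and 35. Every date is a Friday.
Each is the 3rd Friday of its month.
August 2000 — 3rd Friday is 2000-08-18.
September 2000 — 3rd Friday is 2000-09-15.
October 2000 — 3rd Friday is 2000-10-20.

2000-08-18, 2000-09-15, 2000-10-20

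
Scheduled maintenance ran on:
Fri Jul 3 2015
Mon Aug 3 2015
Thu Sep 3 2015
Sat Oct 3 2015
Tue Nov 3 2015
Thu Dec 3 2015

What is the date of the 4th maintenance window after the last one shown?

Each date is the 3rd; the gaps (31, 31, 30, 31, 30) track the month lengths.
The rule is the 3rd of each month.
Next: January 2016 → Sun Jan 3 2016.
February 2016: Wed Feb 3 2016.
Next: March 2016 → Thu Mar 3 2016.
April 2016: Sun Apr 3 2016.

Sun Apr 3 2016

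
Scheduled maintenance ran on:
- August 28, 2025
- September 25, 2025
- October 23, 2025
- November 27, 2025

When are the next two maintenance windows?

December 25, 2025; January 22, 2026

All dates are Thursdays, 28, 28, 35 days apart.
Specifically, the 4th Thursday of each month.
December 2025 — 4th Thursday is December 25, 2025.
January 2026 — 4th Thursday is January 22, 2026.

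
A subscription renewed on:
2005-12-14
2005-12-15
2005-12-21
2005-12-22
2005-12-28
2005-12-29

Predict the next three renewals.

2006-01-04, 2006-01-05, 2006-01-11

The gap pattern 1, 6, 1, 6, 1 repeats every 2 events.
These are the Wednesdays and Thursdays of each week.
Next Wednesday: 2006-01-04.
Next Thursday: 2006-01-05.
Next Wednesday: 2006-01-11.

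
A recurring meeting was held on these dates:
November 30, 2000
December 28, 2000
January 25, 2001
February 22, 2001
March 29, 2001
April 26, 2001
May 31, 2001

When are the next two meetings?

June 28, 2001; July 26, 2001

All Thursdays; the gaps (28, 28, 28, 35, 28, 35) vary with month length.
This is the last Thursday of each month.
Last Thursday of June 2001: June 28, 2001.
July 2001 ends with Thursday July 26, 2001.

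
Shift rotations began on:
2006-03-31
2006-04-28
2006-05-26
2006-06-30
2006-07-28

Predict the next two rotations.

2006-08-25, 2006-09-29

Every date is a Friday; gaps 28, 28, 35, 28 days.
Each is the last Friday of its month (at least one falls on the 29th or later, ruling out '4th Friday').
August 2006 ends with Friday 2006-08-25.
Last Friday of September 2006: 2006-09-29.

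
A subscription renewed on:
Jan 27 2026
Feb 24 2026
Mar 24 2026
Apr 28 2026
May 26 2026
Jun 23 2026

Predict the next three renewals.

Jul 28 2026, Aug 25 2026, Sep 22 2026

These are Tuesdays at 28- or 35-day spacing (28, 28, 35, 28, 28).
The pattern: 4th Tuesday of the month.
4th Tuesday of July 2026: Jul 28 2026.
August 2026 — 4th Tuesday is Aug 25 2026.
4th Tuesday of September 2026: Sep 22 2026.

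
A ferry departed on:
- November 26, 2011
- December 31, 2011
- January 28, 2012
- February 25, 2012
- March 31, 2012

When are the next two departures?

April 28, 2012; May 26, 2012

These are Saturdays with 35, 28, 28, 35-day gaps.
Each is the final Saturday of its month — December 31, 2011 is past the 28th, so '4th Saturday' doesn't fit.
April 2012 ends with Saturday April 28, 2012.
May 2012 ends with Saturday May 26, 2012.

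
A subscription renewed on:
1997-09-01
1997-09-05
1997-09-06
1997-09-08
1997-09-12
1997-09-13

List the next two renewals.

The gap pattern 4, 1, 2, 4, 1 repeats every 3 events.
These are the Mondays, Fridays and Saturdays of each week.
The following Monday is 1997-09-15.
Next Friday: 1997-09-19.

1997-09-15, 1997-09-19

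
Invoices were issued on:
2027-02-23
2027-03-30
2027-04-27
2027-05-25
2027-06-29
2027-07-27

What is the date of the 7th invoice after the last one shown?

2028-02-29

All Tuesdays; the gaps (35, 28, 28, 35, 28) vary with month length.
This is the last Tuesday of each month.
Last Tuesday of August 2027: 2027-08-31.
September 2027 ends with Tuesday 2027-09-28.
October 2027 ends with Tuesday 2027-10-26.
Last Tuesday of November 2027: 2027-11-30.
Last Tuesday of December 2027: 2027-12-28.
Last Tuesday of January 2028: 2028-01-25.
Last Tuesday of February 2028: 2028-02-29.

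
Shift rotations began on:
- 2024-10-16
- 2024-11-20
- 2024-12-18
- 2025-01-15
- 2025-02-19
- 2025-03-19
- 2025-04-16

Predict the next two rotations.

2025-05-21, 2025-06-18

These are Wednesdays at 28- or 35-day spacing (35, 28, 28, 35, 28, 28).
The pattern: 3rd Wednesday of the month.
3rd Wednesday of May 2025: 2025-05-21.
3rd Wednesday of June 2025: 2025-06-18.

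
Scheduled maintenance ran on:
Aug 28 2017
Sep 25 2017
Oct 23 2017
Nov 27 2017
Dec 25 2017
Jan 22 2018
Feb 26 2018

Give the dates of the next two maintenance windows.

Mar 26 2018, Apr 23 2018

Gaps: 28, 28, 35, 28, 28, 35 days — a mix of 28 and 35. Every date is a Monday.
Each is the 4th Monday of its month.
4th Monday of March 2018: Mar 26 2018.
April 2018 — 4th Monday is Apr 23 2018.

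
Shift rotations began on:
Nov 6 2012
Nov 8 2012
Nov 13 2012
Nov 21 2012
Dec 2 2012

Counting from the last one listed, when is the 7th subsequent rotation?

Gaps: 2, 5, 8, 11 days — each gap is 3 larger than the previous one.
Next gap: 14 days. Dec 2 2012 + 14 days = Dec 16 2012.
Next gap: 17 days. Dec 16 2012 + 17 days = Jan 2 2013.
Next gap: 20 days. Jan 2 2013 + 20 days = Jan 22 2013.
Next gap: 23 days. Jan 22 2013 + 23 days = Feb 14 2013.
Next gap: 26 days. Feb 14 2013 + 26 days = Mar 12 2013.
Next gap: 29 days. Mar 12 2013 + 29 days = Apr 10 2013.
Next gap: 32 days. Apr 10 2013 + 32 days = May 12 2013.

May 12 2013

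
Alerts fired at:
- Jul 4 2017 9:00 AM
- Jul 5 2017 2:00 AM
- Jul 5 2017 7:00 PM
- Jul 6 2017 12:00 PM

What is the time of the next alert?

Jul 7 2017 5:00 AM

Spacing: 17, 17, 17 h — constant 17 h.
Jul 6 2017 12:00 PM + 17 h = Jul 7 2017 5:00 AM.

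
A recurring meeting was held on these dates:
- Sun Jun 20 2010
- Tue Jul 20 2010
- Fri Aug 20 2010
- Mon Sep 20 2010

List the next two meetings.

Wed Oct 20 2010, Sat Nov 20 2010

Gaps: 30, 31, 31 days — not constant. Every event is on the 20th of the month.
Pattern: the 20th of each month.
Next: October 2010 → Wed Oct 20 2010.
Next: November 2010 → Sat Nov 20 2010.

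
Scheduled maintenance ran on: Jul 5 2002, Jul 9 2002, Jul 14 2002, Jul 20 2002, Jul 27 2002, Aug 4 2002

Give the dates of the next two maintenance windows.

Aug 13 2002, Aug 23 2002

Intervals are 4, 5, 6, 7, 8 days — an arithmetic progression with common difference 1.
Next gap: 9 days. Aug 4 2002 + 9 days = Aug 13 2002.
Next gap: 10 days. Aug 13 2002 + 10 days = Aug 23 2002.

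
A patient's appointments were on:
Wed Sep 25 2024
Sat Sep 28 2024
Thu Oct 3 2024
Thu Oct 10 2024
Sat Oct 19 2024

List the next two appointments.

Gaps: 3, 5, 7, 9 days — each gap is 2 larger than the previous one.
Next gap: 11 days. Sat Oct 19 2024 + 11 days = Wed Oct 30 2024.
Next gap: 13 days. Wed Oct 30 2024 + 13 days = Tue Nov 12 2024.

Wed Oct 30 2024, Tue Nov 12 2024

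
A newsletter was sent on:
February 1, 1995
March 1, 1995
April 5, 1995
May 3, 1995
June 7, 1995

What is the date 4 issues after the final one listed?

These are Wednesdays at 28- or 35-day spacing (28, 35, 28, 35).
The pattern: 1st Wednesday of the month.
1st Wednesday of July 1995: July 5, 1995.
August 1995 — 1st Wednesday is August 2, 1995.
1st Wednesday of September 1995: September 6, 1995.
October 1995 — 1st Wednesday is October 4, 1995.

October 4, 1995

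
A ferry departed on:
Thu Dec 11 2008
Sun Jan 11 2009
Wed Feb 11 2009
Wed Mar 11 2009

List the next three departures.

Sat Apr 11 2009, Mon May 11 2009, Thu Jun 11 2009

Each date is the 11th; the gaps (31, 31, 28) track the month lengths.
The rule is the 11th of each month.
April 2009: Sat Apr 11 2009.
Next: May 2009 → Mon May 11 2009.
June 2009: Thu Jun 11 2009.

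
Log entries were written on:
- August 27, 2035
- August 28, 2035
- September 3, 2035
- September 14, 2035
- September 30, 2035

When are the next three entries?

October 21, 2035; November 16, 2035; December 17, 2035

Intervals are 1, 6, 11, 16 days — an arithmetic progression with common difference 5.
Next gap: 21 days. September 30, 2035 + 21 days = October 21, 2035.
Next gap: 26 days. October 21, 2035 + 26 days = November 16, 2035.
Next gap: 31 days. November 16, 2035 + 31 days = December 17, 2035.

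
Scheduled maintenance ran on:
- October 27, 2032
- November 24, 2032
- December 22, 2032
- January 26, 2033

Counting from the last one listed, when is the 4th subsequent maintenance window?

These are Wednesdays at 28- or 35-day spacing (28, 28, 35).
The pattern: 4th Wednesday of the month.
4th Wednesday of February 2033: February 23, 2033.
4th Wednesday of March 2033: March 23, 2033.
April 2033 — 4th Wednesday is April 27, 2033.
4th Wednesday of May 2033: May 25, 2033.

May 25, 2033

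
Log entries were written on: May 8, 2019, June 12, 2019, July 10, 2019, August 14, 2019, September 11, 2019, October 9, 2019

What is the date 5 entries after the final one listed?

Gaps: 35, 28, 35, 28, 28 days — a mix of 28 and 35. Every date is a Wednesday.
Each is the 2nd Wednesday of its month.
2nd Wednesday of November 2019: November 13, 2019.
December 2019 — 2nd Wednesday is December 11, 2019.
2nd Wednesday of January 2020: January 8, 2020.
February 2020 — 2nd Wednesday is February 12, 2020.
2nd Wednesday of March 2020: March 11, 2020.

March 11, 2020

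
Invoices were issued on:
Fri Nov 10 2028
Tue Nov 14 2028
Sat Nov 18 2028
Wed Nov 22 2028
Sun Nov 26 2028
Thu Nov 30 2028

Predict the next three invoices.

Mon Dec 4 2028, Fri Dec 8 2028, Tue Dec 12 2028

Gaps between consecutive events: 4, 4, 4, 4, 4 days — a constant 4-day interval.
Thu Nov 30 2028 + 4 days = Mon Dec 4 2028.
Mon Dec 4 2028 + 4 days = Fri Dec 8 2028.
Fri Dec 8 2028 + 4 days = Tue Dec 12 2028.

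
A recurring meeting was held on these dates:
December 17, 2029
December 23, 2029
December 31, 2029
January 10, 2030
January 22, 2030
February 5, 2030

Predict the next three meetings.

February 21, 2030; March 11, 2030; March 31, 2030

Gaps: 6, 8, 10, 12, 14 days — each gap is 2 larger than the previous one.
Next gap: 16 days. February 5, 2030 + 16 days = February 21, 2030.
Next gap: 18 days. February 21, 2030 + 18 days = March 11, 2030.
Next gap: 20 days. March 11, 2030 + 20 days = March 31, 2030.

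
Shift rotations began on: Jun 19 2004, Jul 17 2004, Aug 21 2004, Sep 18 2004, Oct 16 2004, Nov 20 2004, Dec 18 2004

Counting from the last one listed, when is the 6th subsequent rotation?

Jun 18 2005

All dates are Saturdays, 28, 35, 28, 28, 35, 28 days apart.
Specifically, the 3rd Saturday of each month.
January 2005 — 3rd Saturday is Jan 15 2005.
3rd Saturday of February 2005: Feb 19 2005.
March 2005 — 3rd Saturday is Mar 19 2005.
3rd Saturday of April 2005: Apr 16 2005.
May 2005 — 3rd Saturday is May 21 2005.
3rd Saturday of June 2005: Jun 18 2005.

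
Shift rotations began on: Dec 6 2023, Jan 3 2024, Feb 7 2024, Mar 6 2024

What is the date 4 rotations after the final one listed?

All dates are Wednesdays, 28, 35, 28 days apart.
Specifically, the 1st Wednesday of each month.
April 2024 — 1st Wednesday is Apr 3 2024.
1st Wednesday of May 2024: May 1 2024.
June 2024 — 1st Wednesday is Jun 5 2024.
July 2024 — 1st Wednesday is Jul 3 2024.

Jul 3 2024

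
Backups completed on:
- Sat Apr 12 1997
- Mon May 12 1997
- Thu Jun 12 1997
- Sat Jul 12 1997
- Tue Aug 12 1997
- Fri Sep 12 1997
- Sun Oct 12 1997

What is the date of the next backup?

Gaps: 30, 31, 30, 31, 31, 30 days — not constant. Every event is on the 12th of the month.
Pattern: the 12th of each month.
November 1997: Wed Nov 12 1997.

Wed Nov 12 1997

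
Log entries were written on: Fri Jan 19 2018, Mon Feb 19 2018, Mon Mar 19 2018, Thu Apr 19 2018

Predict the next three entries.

Sat May 19 2018, Tue Jun 19 2018, Thu Jul 19 2018

Gaps: 31, 28, 31 days — not constant. Every event is on the 19th of the month.
Pattern: the 19th of each month.
Next: May 2018 → Sat May 19 2018.
June 2018: Tue Jun 19 2018.
Next: July 2018 → Thu Jul 19 2018.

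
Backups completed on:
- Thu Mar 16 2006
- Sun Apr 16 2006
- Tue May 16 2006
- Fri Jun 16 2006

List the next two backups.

The day-of-month is always 16 (31, 30, 31 days between events).
So this recurs on the 16th of each month.
Next: July 2006 → Sun Jul 16 2006.
August 2006: Wed Aug 16 2006.

Sun Jul 16 2006, Wed Aug 16 2006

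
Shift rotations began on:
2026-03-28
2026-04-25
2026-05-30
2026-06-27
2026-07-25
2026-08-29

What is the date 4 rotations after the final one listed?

2026-12-26

Every date is a Saturday; gaps 28, 35, 28, 28, 35 days.
Each is the last Saturday of its month (at least one falls on the 29th or later, ruling out '4th Saturday').
Last Saturday of September 2026: 2026-09-26.
Last Saturday of October 2026: 2026-10-31.
Last Saturday of November 2026: 2026-11-28.
Last Saturday of December 2026: 2026-12-26.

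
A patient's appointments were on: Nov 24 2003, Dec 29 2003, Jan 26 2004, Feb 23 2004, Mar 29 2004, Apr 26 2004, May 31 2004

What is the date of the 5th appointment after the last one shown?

Every date is a Monday; gaps 35, 28, 28, 35, 28, 35 days.
Each is the last Monday of its month (at least one falls on the 29th or later, ruling out '4th Monday').
June 2004 ends with Monday Jun 28 2004.
Last Monday of July 2004: Jul 26 2004.
Last Monday of August 2004: Aug 30 2004.
September 2004 ends with Monday Sep 27 2004.
October 2004 ends with Monday Oct 25 2004.

Oct 25 2004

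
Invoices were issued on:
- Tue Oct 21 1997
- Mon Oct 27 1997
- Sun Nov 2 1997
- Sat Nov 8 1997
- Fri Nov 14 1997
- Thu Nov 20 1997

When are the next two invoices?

Wed Nov 26 1997, Tue Dec 2 1997

The spacing is 6, 6, 6, 6, 6 days — always 6 days.
Thu Nov 20 1997 + 6 days = Wed Nov 26 1997.
Wed Nov 26 1997 + 6 days = Tue Dec 2 1997.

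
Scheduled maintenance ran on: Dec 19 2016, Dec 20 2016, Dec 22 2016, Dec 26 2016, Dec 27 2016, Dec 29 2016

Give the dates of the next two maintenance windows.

Gaps: 1, 2, 4, 1, 2 days — not constant, but cyclic with period 3.
The events fall on every Monday, Tuesday and Thursday.
Next Monday: Jan 2 2017.
The following Tuesday is Jan 3 2017.

Jan 2 2017, Jan 3 2017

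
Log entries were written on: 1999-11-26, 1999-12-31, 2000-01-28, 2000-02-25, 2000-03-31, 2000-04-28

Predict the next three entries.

These are Fridays with 35, 28, 28, 35, 28-day gaps.
Each is the final Friday of its month — 1999-12-31 is past the 28th, so '4th Friday' doesn't fit.
Last Friday of May 2000: 2000-05-26.
Last Friday of June 2000: 2000-06-30.
Last Friday of July 2000: 2000-07-28.

2000-05-26, 2000-06-30, 2000-07-28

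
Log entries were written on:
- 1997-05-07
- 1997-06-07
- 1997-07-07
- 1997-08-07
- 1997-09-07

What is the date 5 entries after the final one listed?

1998-02-07

Each date is the 7th; the gaps (31, 30, 31, 31) track the month lengths.
The rule is the 7th of each month.
October 1997: 1997-10-07.
Next: November 1997 → 1997-11-07.
December 1997: 1997-12-07.
January 1998: 1998-01-07.
Next: February 1998 → 1998-02-07.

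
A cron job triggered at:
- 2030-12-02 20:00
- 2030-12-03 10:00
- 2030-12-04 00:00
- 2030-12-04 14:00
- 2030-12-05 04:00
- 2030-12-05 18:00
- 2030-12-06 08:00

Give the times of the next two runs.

2030-12-06 22:00, 2030-12-07 12:00

Gaps: 14, 14, 14, 14, 14, 14 hours — each event is 14 hours after the previous one.
2030-12-06 08:00 + 14 h = 2030-12-06 22:00.
2030-12-06 22:00 + 14 h = 2030-12-07 12:00.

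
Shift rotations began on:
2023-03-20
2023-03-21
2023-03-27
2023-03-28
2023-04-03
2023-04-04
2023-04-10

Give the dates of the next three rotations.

Gaps: 1, 6, 1, 6, 1, 6 days — not constant, but cyclic with period 2.
The events fall on every Monday and Tuesday.
Next Tuesday: 2023-04-11.
The following Monday is 2023-04-17.
Next Tuesday: 2023-04-18.

2023-04-11, 2023-04-17, 2023-04-18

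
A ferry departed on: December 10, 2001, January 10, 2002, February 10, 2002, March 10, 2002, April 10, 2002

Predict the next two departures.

Each date is the 10th; the gaps (31, 31, 28, 31) track the month lengths.
The rule is the 10th of each month.
Next: May 2002 → May 10, 2002.
Next: June 2002 → June 10, 2002.

May 10, 2002; June 10, 2002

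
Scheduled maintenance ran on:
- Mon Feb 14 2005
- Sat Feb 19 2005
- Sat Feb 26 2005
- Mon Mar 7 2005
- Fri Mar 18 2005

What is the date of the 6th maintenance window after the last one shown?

Mon Jul 4 2005

Gaps: 5, 7, 9, 11 days — each gap is 2 larger than the previous one.
Next gap: 13 days. Fri Mar 18 2005 + 13 days = Thu Mar 31 2005.
Next gap: 15 days. Thu Mar 31 2005 + 15 days = Fri Apr 15 2005.
Next gap: 17 days. Fri Apr 15 2005 + 17 days = Mon May 2 2005.
Next gap: 19 days. Mon May 2 2005 + 19 days = Sat May 21 2005.
Next gap: 21 days. Sat May 21 2005 + 21 days = Sat Jun 11 2005.
Next gap: 23 days. Sat Jun 11 2005 + 23 days = Mon Jul 4 2005.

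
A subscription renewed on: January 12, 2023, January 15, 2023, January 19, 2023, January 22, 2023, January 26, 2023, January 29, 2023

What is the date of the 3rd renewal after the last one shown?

The gap pattern 3, 4, 3, 4, 3 repeats every 2 events.
These are the Thursdays and Sundays of each week.
The following Thursday is February 2, 2023.
The following Sunday is February 5, 2023.
The following Thursday is February 9, 2023.

February 9, 2023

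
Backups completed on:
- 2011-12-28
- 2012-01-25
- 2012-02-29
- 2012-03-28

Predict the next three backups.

Every date is a Wednesday; gaps 28, 35, 28 days.
Each is the last Wednesday of its month (at least one falls on the 29th or later, ruling out '4th Wednesday').
April 2012 ends with Wednesday 2012-04-25.
May 2012 ends with Wednesday 2012-05-30.
June 2012 ends with Wednesday 2012-06-27.

2012-04-25, 2012-05-30, 2012-06-27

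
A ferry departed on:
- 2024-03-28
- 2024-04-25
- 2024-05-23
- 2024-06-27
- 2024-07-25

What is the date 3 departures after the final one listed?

2024-10-24

These are Thursdays at 28- or 35-day spacing (28, 28, 35, 28).
The pattern: 4th Thursday of the month.
August 2024 — 4th Thursday is 2024-08-22.
September 2024 — 4th Thursday is 2024-09-26.
October 2024 — 4th Thursday is 2024-10-24.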